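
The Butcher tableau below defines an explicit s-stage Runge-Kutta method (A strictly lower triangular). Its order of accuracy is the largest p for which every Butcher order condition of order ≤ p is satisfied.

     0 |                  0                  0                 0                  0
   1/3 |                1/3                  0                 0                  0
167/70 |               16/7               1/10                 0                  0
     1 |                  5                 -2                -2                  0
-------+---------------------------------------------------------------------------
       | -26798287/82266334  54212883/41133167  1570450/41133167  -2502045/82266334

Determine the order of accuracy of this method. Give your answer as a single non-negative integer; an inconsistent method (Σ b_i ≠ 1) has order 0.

3

b = (-26798287/82266334, 54212883/41133167, 1570450/41133167, -2502045/82266334)
c = (0, 1/3, 167/70, 1)
Ac = (0, 0, 1/30, -571/105)
Σ b_i: (-26798287/82266334)·1 + 54212883/41133167·1 + 1570450/41133167·1 + (-2502045/82266334)·1 = 1 ✓
b·c: 54212883/41133167·1/3 + 1570450/41133167·167/70 + (-2502045/82266334)·1 = 1/2 ✓
b·c²: 54212883/41133167·1/9 + 1570450/41133167·27889/4900 + (-2502045/82266334)·1 = 1/3 ✓
b·Ac: 1570450/41133167·1/30 + (-2502045/82266334)·(-571/105) = 1/6 ✓
b·c³: 54212883/41133167·1/27 + 1570450/41133167·4657463/343000 + (-2502045/82266334)·1 = 27822550237/51827790420 ≠ 1/4 ⇒ order 3.
b·(c∘Ac): 1570450/41133167·167/2100 + (-2502045/82266334)·(-571/105) = 20784203/123399501 ≠ 1/8
b·Ac²: 1570450/41133167·1/90 + (-2502045/82266334)·(-255901/22050) = 18315581087/51827790420 ≠ 1/12
b·A²c: (-2502045/82266334)·(-1/15) = 166803/82266334 ≠ 1/24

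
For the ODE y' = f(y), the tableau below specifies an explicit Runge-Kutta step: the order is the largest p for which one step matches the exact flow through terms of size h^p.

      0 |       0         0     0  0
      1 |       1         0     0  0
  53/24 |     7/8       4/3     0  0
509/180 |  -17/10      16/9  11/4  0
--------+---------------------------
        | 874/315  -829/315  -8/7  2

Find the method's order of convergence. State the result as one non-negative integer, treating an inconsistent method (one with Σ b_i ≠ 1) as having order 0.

2

b = (874/315, -829/315, -8/7, 2)
c = (0, 1, 53/24, 509/180)
Ac = (0, 0, 4/3, 2261/288)
Σ b_i: 874/315·1 + (-829/315)·1 + (-8/7)·1 + 2·1 = 1 ✓
b·c: (-829/315)·1 + (-8/7)·53/24 + 2·509/180 = 1/2 ✓
b·c²: (-829/315)·1 + (-8/7)·2809/576 + 2·259081/32400 = 441551/56700 ≠ 1/3 ⇒ order 2.
b·Ac: (-8/7)·4/3 + 2·2261/288 = 14291/1008 ≠ 1/6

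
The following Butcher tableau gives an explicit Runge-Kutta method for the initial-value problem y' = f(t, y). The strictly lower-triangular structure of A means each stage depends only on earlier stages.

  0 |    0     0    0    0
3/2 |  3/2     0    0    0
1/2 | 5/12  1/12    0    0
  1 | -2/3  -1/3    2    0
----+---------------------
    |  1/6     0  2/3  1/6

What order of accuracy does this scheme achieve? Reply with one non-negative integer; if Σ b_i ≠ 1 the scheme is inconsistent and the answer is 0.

b = (1/6, 0, 2/3, 1/6)
c = (0, 3/2, 1/2, 1)
Ac = (0, 0, 1/8, 1/2)
Σ b_i: 1/6·1 + 2/3·1 + 1/6·1 = 1 ✓
b·c: 2/3·1/2 + 1/6·1 = 1/2 ✓
b·c²: 2/3·1/4 + 1/6·1 = 1/3 ✓
b·Ac: 2/3·1/8 + 1/6·1/2 = 1/6 ✓
b·c³: 2/3·1/8 + 1/6·1 = 1/4 ✓
b·(c∘Ac): 2/3·1/16 + 1/6·1/2 = 1/8 ✓
b·Ac²: 2/3·3/16 + 1/6·(-1/4) = 1/12 ✓
b·A²c: 1/6·1/4 = 1/24 ✓; 4 stages ⇒ order 4.

4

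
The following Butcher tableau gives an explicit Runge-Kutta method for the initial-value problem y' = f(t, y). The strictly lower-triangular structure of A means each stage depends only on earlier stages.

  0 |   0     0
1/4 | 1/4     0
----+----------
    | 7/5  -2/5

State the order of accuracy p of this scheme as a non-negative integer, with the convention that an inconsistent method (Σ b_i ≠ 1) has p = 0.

b = (7/5, -2/5)
c = (0, 1/4)
Σ b_i: 7/5·1 + (-2/5)·1 = 1 ✓
b·c: (-2/5)·1/4 = -1/10 ≠ 1/2 ⇒ order 1.

1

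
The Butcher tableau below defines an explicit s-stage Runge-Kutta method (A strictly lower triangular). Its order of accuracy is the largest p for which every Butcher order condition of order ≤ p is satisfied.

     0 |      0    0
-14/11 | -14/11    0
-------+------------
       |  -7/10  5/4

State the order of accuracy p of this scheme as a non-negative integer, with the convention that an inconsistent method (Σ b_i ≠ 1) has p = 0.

0

b = (-7/10, 5/4)
c = (0, -14/11)
Σ b_i: (-7/10)·1 + 5/4·1 = 11/20 ≠ 1 ⇒ order 0.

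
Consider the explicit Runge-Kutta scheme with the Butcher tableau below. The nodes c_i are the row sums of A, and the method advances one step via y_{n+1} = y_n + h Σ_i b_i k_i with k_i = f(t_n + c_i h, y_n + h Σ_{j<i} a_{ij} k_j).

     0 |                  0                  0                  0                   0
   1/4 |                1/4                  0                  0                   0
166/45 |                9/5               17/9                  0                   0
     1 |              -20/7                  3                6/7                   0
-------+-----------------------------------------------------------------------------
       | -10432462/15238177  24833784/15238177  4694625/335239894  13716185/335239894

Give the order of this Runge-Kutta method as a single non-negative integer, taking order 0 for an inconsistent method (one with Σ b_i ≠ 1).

3

b = (-10432462/15238177, 24833784/15238177, 4694625/335239894, 13716185/335239894)
c = (0, 1/4, 166/45, 1)
Ac = (0, 0, 17/36, 1643/420)
Σ b_i: (-10432462/15238177)·1 + 24833784/15238177·1 + 4694625/335239894·1 + 13716185/335239894·1 = 1 ✓
b·c: 24833784/15238177·1/4 + 4694625/335239894·166/45 + 13716185/335239894·1 = 1/2 ✓
b·c²: 24833784/15238177·1/16 + 4694625/335239894·27556/2025 + 13716185/335239894·1 = 1/3 ✓
b·Ac: 4694625/335239894·17/36 + 13716185/335239894·1643/420 = 1/6 ✓
b·c³: 24833784/15238177·1/64 + 4694625/335239894·4574296/91125 + 13716185/335239894·1 = 2532244105/3291446232 ≠ 1/4 ⇒ order 3.
b·(c∘Ac): 4694625/335239894·1411/810 + 13716185/335239894·1643/420 = 22485211/121905416 ≠ 1/8
b·Ac²: 4694625/335239894·17/144 + 13716185/335239894·895967/75600 = 88079633243/181029542760 ≠ 1/12
b·A²c: 13716185/335239894·17/42 = 33310735/2011439364 ≠ 1/24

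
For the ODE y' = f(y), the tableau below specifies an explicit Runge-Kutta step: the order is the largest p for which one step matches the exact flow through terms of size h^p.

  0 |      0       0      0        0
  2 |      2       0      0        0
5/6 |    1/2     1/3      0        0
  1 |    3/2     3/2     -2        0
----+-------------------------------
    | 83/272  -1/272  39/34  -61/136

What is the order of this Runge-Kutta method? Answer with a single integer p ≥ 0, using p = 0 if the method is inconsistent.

3

b = (83/272, -1/272, 39/34, -61/136)
c = (0, 2, 5/6, 1)
Ac = (0, 0, 2/3, 4/3)
Σ b_i: 83/272·1 + (-1/272)·1 + 39/34·1 + (-61/136)·1 = 1 ✓
b·c: (-1/272)·2 + 39/34·5/6 + (-61/136)·1 = 1/2 ✓
b·c²: (-1/272)·4 + 39/34·25/36 + (-61/136)·1 = 1/3 ✓
b·Ac: 39/34·2/3 + (-61/136)·4/3 = 1/6 ✓
b·c³: (-1/272)·8 + 39/34·125/216 + (-61/136)·1 = 455/2448 ≠ 1/4 ⇒ order 3.
b·(c∘Ac): 39/34·5/9 + (-61/136)·4/3 = 2/51 ≠ 1/8
b·Ac²: 39/34·4/3 + (-61/136)·83/18 = -1319/2448 ≠ 1/12
b·A²c: (-61/136)·(-4/3) = 61/102 ≠ 1/24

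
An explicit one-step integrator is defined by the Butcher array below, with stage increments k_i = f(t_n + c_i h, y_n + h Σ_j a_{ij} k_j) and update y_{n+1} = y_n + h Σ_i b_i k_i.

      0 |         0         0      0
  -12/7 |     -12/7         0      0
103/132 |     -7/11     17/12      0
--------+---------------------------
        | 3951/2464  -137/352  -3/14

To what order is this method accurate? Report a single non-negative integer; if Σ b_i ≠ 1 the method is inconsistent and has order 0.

b = (3951/2464, -137/352, -3/14)
c = (0, -12/7, 103/132)
Ac = (0, 0, -17/7)
Σ b_i: 3951/2464·1 + (-137/352)·1 + (-3/14)·1 = 1 ✓
b·c: (-137/352)·(-12/7) + (-3/14)·103/132 = 1/2 ✓
b·c²: (-137/352)·144/49 + (-3/14)·10609/17424 = -725287/569184 ≠ 1/3 ⇒ order 2.
b·Ac: (-3/14)·(-17/7) = 51/98 ≠ 1/6

2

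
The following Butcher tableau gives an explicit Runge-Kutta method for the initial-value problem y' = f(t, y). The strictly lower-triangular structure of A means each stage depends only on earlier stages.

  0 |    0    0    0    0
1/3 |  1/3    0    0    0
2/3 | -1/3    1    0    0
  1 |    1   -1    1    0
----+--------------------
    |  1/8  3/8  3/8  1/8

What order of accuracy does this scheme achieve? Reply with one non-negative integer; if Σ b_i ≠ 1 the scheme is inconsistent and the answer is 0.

b = (1/8, 3/8, 3/8, 1/8)
c = (0, 1/3, 2/3, 1)
Ac = (0, 0, 1/3, 1/3)
Σ b_i: 1/8·1 + 3/8·1 + 3/8·1 + 1/8·1 = 1 ✓
b·c: 3/8·1/3 + 3/8·2/3 + 1/8·1 = 1/2 ✓
b·c²: 3/8·1/9 + 3/8·4/9 + 1/8·1 = 1/3 ✓
b·Ac: 3/8·1/3 + 1/8·1/3 = 1/6 ✓
b·c³: 3/8·1/27 + 3/8·8/27 + 1/8·1 = 1/4 ✓
b·(c∘Ac): 3/8·2/9 + 1/8·1/3 = 1/8 ✓
b·Ac²: 3/8·1/9 + 1/8·1/3 = 1/12 ✓
b·A²c: 1/8·1/3 = 1/24 ✓; 4 stages ⇒ order 4.

4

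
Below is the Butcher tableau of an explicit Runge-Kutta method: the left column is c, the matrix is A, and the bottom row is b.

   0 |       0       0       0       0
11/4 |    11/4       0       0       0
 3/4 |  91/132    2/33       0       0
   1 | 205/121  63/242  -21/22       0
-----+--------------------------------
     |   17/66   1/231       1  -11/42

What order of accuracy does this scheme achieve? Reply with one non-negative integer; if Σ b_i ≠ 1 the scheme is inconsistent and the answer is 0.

4

b = (17/66, 1/231, 1, -11/42)
c = (0, 11/4, 3/4, 1)
Ac = (0, 0, 1/6, 0)
Σ b_i: 17/66·1 + 1/231·1 + 1·1 + (-11/42)·1 = 1 ✓
b·c: 1/231·11/4 + 1·3/4 + (-11/42)·1 = 1/2 ✓
b·c²: 1/231·121/16 + 1·9/16 + (-11/42)·1 = 1/3 ✓
b·Ac: 1·1/6 = 1/6 ✓
b·c³: 1/231·1331/64 + 1·27/64 + (-11/42)·1 = 1/4 ✓
b·(c∘Ac): 1·1/8 = 1/8 ✓
b·Ac²: 1·11/24 + (-11/42)·63/44 = 1/12 ✓
b·A²c: (-11/42)·(-7/44) = 1/24 ✓; 4 stages ⇒ order 4.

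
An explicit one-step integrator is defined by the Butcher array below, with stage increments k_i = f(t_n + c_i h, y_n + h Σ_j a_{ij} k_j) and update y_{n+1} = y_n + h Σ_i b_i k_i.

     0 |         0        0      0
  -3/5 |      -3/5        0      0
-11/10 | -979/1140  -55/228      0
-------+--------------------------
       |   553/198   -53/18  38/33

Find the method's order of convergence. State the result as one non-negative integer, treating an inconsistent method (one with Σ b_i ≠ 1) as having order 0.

b = (553/198, -53/18, 38/33)
c = (0, -3/5, -11/10)
Ac = (0, 0, 11/76)
Σ b_i: 553/198·1 + (-53/18)·1 + 38/33·1 = 1 ✓
b·c: (-53/18)·(-3/5) + 38/33·(-11/10) = 1/2 ✓
b·c²: (-53/18)·9/25 + 38/33·121/100 = 1/3 ✓
b·Ac: 38/33·11/76 = 1/6 ✓; 3 stages ⇒ order 3.

3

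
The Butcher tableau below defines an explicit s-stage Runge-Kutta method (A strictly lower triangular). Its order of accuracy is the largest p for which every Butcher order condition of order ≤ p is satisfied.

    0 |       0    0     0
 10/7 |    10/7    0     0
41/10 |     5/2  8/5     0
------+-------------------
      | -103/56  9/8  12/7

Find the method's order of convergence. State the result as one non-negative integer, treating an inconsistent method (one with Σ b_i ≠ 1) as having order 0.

1

b = (-103/56, 9/8, 12/7)
c = (0, 10/7, 41/10)
Ac = (0, 0, 16/7)
Σ b_i: (-103/56)·1 + 9/8·1 + 12/7·1 = 1 ✓
b·c: 9/8·10/7 + 12/7·41/10 = 1209/140 ≠ 1/2 ⇒ order 1.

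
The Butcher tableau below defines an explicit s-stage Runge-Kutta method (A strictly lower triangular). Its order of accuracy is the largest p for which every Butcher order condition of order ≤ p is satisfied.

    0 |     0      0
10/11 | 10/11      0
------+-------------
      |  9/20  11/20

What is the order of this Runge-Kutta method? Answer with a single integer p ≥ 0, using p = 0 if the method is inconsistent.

b = (9/20, 11/20)
c = (0, 10/11)
Σ b_i: 9/20·1 + 11/20·1 = 1 ✓
b·c: 11/20·10/11 = 1/2 ✓; 2 stages ⇒ order 2.

2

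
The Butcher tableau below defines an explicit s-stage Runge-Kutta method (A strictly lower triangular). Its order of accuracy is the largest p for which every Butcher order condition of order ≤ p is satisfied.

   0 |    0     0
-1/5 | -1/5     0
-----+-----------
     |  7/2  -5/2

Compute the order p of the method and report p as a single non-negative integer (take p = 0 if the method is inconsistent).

b = (7/2, -5/2)
c = (0, -1/5)
Σ b_i: 7/2·1 + (-5/2)·1 = 1 ✓
b·c: (-5/2)·(-1/5) = 1/2 ✓; 2 stages ⇒ order 2.

2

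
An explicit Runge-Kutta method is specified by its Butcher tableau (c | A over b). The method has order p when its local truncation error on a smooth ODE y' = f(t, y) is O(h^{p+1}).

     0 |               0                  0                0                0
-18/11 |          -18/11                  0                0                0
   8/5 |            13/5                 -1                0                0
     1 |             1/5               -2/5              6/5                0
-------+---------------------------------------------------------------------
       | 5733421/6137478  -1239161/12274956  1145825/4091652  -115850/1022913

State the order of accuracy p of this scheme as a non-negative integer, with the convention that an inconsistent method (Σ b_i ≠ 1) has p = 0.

3

b = (5733421/6137478, -1239161/12274956, 1145825/4091652, -115850/1022913)
c = (0, -18/11, 8/5, 1)
Ac = (0, 0, 18/11, 708/275)
Σ b_i: 5733421/6137478·1 + (-1239161/12274956)·1 + 1145825/4091652·1 + (-115850/1022913)·1 = 1 ✓
b·c: (-1239161/12274956)·(-18/11) + 1145825/4091652·8/5 + (-115850/1022913)·1 = 1/2 ✓
b·c²: (-1239161/12274956)·324/121 + 1145825/4091652·64/25 + (-115850/1022913)·1 = 1/3 ✓
b·Ac: 1145825/4091652·18/11 + (-115850/1022913)·708/275 = 1/6 ✓
b·c³: (-1239161/12274956)·(-5832/1331) + 1145825/4091652·512/125 + (-115850/1022913)·1 = 838856/568285 ≠ 1/4 ⇒ order 3.
b·(c∘Ac): 1145825/4091652·144/55 + (-115850/1022913)·708/275 = 1656356/3750681 ≠ 1/8
b·Ac²: 1145825/4091652·(-324/121) + (-115850/1022913)·30264/15125 = -18312197/18753405 ≠ 1/12
b·A²c: (-115850/1022913)·108/55 = -278040/1250227 ≠ 1/24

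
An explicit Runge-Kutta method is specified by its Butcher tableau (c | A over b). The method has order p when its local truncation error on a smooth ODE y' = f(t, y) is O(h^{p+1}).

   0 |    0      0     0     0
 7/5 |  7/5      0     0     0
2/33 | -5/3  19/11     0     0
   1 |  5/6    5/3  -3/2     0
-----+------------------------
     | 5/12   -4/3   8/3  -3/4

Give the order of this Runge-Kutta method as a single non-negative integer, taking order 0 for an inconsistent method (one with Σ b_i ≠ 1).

1

b = (5/12, -4/3, 8/3, -3/4)
c = (0, 7/5, 2/33, 1)
Ac = (0, 0, 133/55, 74/33)
Σ b_i: 5/12·1 + (-4/3)·1 + 8/3·1 + (-3/4)·1 = 1 ✓
b·c: (-4/3)·7/5 + 8/3·2/33 + (-3/4)·1 = -4861/1980 ≠ 1/2 ⇒ order 1.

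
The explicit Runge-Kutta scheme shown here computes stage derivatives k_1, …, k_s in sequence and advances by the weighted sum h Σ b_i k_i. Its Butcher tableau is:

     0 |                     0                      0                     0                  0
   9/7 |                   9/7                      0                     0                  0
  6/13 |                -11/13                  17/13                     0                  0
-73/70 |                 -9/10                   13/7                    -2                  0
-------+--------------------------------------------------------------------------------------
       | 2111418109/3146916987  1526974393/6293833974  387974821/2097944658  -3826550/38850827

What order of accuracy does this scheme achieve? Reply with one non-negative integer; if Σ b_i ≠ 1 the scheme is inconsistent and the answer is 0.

3

b = (2111418109/3146916987, 1526974393/6293833974, 387974821/2097944658, -3826550/38850827)
c = (0, 9/7, 6/13, -73/70)
Ac = (0, 0, 153/91, 933/637)
Σ b_i: 2111418109/3146916987·1 + 1526974393/6293833974·1 + 387974821/2097944658·1 + (-3826550/38850827)·1 = 1 ✓
b·c: 1526974393/6293833974·9/7 + 387974821/2097944658·6/13 + (-3826550/38850827)·(-73/70) = 1/2 ✓
b·c²: 1526974393/6293833974·81/49 + 387974821/2097944658·36/169 + (-3826550/38850827)·5329/4900 = 1/3 ✓
b·Ac: 387974821/2097944658·153/91 + (-3826550/38850827)·933/637 = 1/6 ✓
b·c³: 1526974393/6293833974·729/343 + 387974821/2097944658·216/2197 + (-3826550/38850827)·(-389017/343000) = 24577895331/38073810460 ≠ 1/4 ⇒ order 3.
b·(c∘Ac): 387974821/2097944658·918/1183 + (-3826550/38850827)·(-68109/44590) = 559587716/1903690523 ≠ 1/8
b·Ac²: 387974821/2097944658·1377/637 + (-3826550/38850827)·153261/57967 = 985352253/7070850514 ≠ 1/12
b·A²c: (-3826550/38850827)·(-306/91) = 12867300/38850827 ≠ 1/24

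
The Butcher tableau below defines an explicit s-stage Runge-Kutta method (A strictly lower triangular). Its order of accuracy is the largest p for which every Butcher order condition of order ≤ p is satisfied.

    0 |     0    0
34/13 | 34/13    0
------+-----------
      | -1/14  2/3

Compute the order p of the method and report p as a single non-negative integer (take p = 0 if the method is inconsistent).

0

b = (-1/14, 2/3)
c = (0, 34/13)
Σ b_i: (-1/14)·1 + 2/3·1 = 25/42 ≠ 1 ⇒ order 0.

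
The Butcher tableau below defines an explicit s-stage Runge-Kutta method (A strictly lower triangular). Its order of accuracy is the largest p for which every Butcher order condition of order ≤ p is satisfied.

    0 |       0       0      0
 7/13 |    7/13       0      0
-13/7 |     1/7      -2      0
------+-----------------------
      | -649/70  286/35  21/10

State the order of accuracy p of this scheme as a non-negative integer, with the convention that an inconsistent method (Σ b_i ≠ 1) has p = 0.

2

b = (-649/70, 286/35, 21/10)
c = (0, 7/13, -13/7)
Ac = (0, 0, -14/13)
Σ b_i: (-649/70)·1 + 286/35·1 + 21/10·1 = 1 ✓
b·c: 286/35·7/13 + 21/10·(-13/7) = 1/2 ✓
b·c²: 286/35·49/169 + 21/10·169/49 = 8747/910 ≠ 1/3 ⇒ order 2.
b·Ac: 21/10·(-14/13) = -147/65 ≠ 1/6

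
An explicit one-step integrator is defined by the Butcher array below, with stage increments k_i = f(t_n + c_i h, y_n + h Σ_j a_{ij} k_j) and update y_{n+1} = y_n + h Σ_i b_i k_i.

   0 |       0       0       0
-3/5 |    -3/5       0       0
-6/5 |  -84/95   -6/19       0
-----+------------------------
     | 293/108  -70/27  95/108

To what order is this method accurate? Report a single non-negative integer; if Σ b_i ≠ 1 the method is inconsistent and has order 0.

3

b = (293/108, -70/27, 95/108)
c = (0, -3/5, -6/5)
Ac = (0, 0, 18/95)
Σ b_i: 293/108·1 + (-70/27)·1 + 95/108·1 = 1 ✓
b·c: (-70/27)·(-3/5) + 95/108·(-6/5) = 1/2 ✓
b·c²: (-70/27)·9/25 + 95/108·36/25 = 1/3 ✓
b·Ac: 95/108·18/95 = 1/6 ✓; 3 stages ⇒ order 3.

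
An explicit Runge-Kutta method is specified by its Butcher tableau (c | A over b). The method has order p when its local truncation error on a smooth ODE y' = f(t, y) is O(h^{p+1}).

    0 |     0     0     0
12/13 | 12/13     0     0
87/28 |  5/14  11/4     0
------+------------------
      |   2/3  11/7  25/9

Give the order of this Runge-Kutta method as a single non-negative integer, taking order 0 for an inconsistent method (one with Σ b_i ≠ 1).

b = (2/3, 11/7, 25/9)
c = (0, 12/13, 87/28)
Ac = (0, 0, 33/13)
Σ b_i: 2/3·1 + 11/7·1 + 25/9·1 = 316/63 ≠ 1 ⇒ order 0.

0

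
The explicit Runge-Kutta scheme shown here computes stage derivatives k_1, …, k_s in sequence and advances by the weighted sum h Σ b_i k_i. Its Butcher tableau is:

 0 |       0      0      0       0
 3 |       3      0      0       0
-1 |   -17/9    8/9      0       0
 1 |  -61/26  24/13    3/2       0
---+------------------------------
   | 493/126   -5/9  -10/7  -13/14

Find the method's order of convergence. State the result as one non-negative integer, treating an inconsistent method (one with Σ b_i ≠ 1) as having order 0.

b = (493/126, -5/9, -10/7, -13/14)
c = (0, 3, -1, 1)
Ac = (0, 0, 8/3, 105/26)
Σ b_i: 493/126·1 + (-5/9)·1 + (-10/7)·1 + (-13/14)·1 = 1 ✓
b·c: (-5/9)·3 + (-10/7)·(-1) + (-13/14)·1 = -7/6 ≠ 1/2 ⇒ order 1.

1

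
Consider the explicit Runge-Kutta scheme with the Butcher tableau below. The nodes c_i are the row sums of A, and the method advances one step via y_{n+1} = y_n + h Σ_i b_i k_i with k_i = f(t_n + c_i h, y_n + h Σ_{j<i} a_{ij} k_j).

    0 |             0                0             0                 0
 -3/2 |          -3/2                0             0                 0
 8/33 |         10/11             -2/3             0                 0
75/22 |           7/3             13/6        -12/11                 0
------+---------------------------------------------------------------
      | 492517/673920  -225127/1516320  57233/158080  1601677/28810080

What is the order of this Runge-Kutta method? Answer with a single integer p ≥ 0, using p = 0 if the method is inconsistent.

b = (492517/673920, -225127/1516320, 57233/158080, 1601677/28810080)
c = (0, -3/2, 8/33, 75/22)
Ac = (0, 0, 1, -1701/484)
Σ b_i: 492517/673920·1 + (-225127/1516320)·1 + 57233/158080·1 + 1601677/28810080·1 = 1 ✓
b·c: (-225127/1516320)·(-3/2) + 57233/158080·8/33 + 1601677/28810080·75/22 = 1/2 ✓
b·c²: (-225127/1516320)·9/4 + 57233/158080·64/1089 + 1601677/28810080·5625/484 = 1/3 ✓
b·Ac: 57233/158080·1 + 1601677/28810080·(-1701/484) = 1/6 ✓
b·c³: (-225127/1516320)·(-27/8) + 57233/158080·512/35937 + 1601677/28810080·421875/10648 = 669379/247104 ≠ 1/4 ⇒ order 3.
b·(c∘Ac): 57233/158080·8/33 + 1601677/28810080·(-127575/10648) = -317563/549120 ≠ 1/8
b·Ac²: 57233/158080·(-3/2) + 1601677/28810080·153679/31944 = -6550981/23768316 ≠ 1/12
b·A²c: 1601677/28810080·(-12/11) = -145607/2400840 ≠ 1/24

3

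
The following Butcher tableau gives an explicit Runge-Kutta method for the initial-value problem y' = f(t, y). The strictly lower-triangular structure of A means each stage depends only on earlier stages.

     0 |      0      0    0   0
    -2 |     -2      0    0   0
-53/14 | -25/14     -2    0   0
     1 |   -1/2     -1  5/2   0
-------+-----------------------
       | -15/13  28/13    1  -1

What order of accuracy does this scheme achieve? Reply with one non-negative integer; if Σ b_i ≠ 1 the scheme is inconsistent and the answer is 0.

1

b = (-15/13, 28/13, 1, -1)
c = (0, -2, -53/14, 1)
Ac = (0, 0, 4, -209/28)
Σ b_i: (-15/13)·1 + 28/13·1 + 1·1 + (-1)·1 = 1 ✓
b·c: 28/13·(-2) + 1·(-53/14) + (-1)·1 = -1655/182 ≠ 1/2 ⇒ order 1.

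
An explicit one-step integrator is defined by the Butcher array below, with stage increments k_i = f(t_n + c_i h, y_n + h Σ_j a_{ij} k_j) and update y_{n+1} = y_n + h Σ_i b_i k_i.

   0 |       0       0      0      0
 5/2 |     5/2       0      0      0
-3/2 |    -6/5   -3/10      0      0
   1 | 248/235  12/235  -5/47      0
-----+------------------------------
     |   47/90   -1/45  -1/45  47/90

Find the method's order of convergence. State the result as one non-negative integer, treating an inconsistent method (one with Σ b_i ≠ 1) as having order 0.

4

b = (47/90, -1/45, -1/45, 47/90)
c = (0, 5/2, -3/2, 1)
Ac = (0, 0, -3/4, 27/94)
Σ b_i: 47/90·1 + (-1/45)·1 + (-1/45)·1 + 47/90·1 = 1 ✓
b·c: (-1/45)·5/2 + (-1/45)·(-3/2) + 47/90·1 = 1/2 ✓
b·c²: (-1/45)·25/4 + (-1/45)·9/4 + 47/90·1 = 1/3 ✓
b·Ac: (-1/45)·(-3/4) + 47/90·27/94 = 1/6 ✓
b·c³: (-1/45)·125/8 + (-1/45)·(-27/8) + 47/90·1 = 1/4 ✓
b·(c∘Ac): (-1/45)·9/8 + 47/90·27/94 = 1/8 ✓
b·Ac²: (-1/45)·(-15/8) + 47/90·15/188 = 1/12 ✓
b·A²c: 47/90·15/188 = 1/24 ✓; 4 stages ⇒ order 4.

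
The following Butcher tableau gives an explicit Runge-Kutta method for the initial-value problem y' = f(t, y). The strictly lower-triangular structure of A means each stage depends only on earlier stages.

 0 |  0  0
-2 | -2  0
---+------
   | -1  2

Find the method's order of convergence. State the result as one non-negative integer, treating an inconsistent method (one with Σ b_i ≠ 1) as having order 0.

b = (-1, 2)
c = (0, -2)
Σ b_i: (-1)·1 + 2·1 = 1 ✓
b·c: 2·(-2) = -4 ≠ 1/2 ⇒ order 1.

1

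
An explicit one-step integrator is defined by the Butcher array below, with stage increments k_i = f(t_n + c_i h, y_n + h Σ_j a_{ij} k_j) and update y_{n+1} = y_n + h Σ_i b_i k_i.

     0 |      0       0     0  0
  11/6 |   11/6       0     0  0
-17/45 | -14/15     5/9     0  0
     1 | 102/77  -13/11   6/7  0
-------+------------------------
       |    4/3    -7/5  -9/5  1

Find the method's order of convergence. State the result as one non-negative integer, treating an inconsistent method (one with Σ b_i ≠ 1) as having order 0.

b = (4/3, -7/5, -9/5, 1)
c = (0, 11/6, -17/45, 1)
Ac = (0, 0, 55/54, -523/210)
Σ b_i: 4/3·1 + (-7/5)·1 + (-9/5)·1 + 1·1 = -13/15 ≠ 1 ⇒ order 0.

0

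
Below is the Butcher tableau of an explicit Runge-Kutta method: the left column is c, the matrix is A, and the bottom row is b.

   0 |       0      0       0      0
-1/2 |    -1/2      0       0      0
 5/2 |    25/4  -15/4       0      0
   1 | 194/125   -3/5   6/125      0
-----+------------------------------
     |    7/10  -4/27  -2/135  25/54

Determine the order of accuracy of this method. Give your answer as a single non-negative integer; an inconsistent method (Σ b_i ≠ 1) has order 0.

4

b = (7/10, -4/27, -2/135, 25/54)
c = (0, -1/2, 5/2, 1)
Ac = (0, 0, 15/8, 21/50)
Σ b_i: 7/10·1 + (-4/27)·1 + (-2/135)·1 + 25/54·1 = 1 ✓
b·c: (-4/27)·(-1/2) + (-2/135)·5/2 + 25/54·1 = 1/2 ✓
b·c²: (-4/27)·1/4 + (-2/135)·25/4 + 25/54·1 = 1/3 ✓
b·Ac: (-2/135)·15/8 + 25/54·21/50 = 1/6 ✓
b·c³: (-4/27)·(-1/8) + (-2/135)·125/8 + 25/54·1 = 1/4 ✓
b·(c∘Ac): (-2/135)·75/16 + 25/54·21/50 = 1/8 ✓
b·Ac²: (-2/135)·(-15/16) + 25/54·3/20 = 1/12 ✓
b·A²c: 25/54·9/100 = 1/24 ✓; 4 stages ⇒ order 4.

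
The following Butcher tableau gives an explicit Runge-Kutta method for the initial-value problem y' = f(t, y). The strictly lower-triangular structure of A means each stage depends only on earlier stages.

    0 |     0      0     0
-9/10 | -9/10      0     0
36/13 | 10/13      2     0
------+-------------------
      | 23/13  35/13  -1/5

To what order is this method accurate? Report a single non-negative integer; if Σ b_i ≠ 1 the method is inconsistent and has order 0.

b = (23/13, 35/13, -1/5)
c = (0, -9/10, 36/13)
Ac = (0, 0, -9/5)
Σ b_i: 23/13·1 + 35/13·1 + (-1/5)·1 = 277/65 ≠ 1 ⇒ order 0.

0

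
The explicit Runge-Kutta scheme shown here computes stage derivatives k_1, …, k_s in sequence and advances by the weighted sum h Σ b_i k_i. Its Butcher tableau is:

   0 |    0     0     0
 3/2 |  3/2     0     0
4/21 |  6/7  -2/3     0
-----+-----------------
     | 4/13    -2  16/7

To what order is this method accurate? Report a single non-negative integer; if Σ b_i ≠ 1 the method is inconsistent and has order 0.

0

b = (4/13, -2, 16/7)
c = (0, 3/2, 4/21)
Ac = (0, 0, -1)
Σ b_i: 4/13·1 + (-2)·1 + 16/7·1 = 54/91 ≠ 1 ⇒ order 0.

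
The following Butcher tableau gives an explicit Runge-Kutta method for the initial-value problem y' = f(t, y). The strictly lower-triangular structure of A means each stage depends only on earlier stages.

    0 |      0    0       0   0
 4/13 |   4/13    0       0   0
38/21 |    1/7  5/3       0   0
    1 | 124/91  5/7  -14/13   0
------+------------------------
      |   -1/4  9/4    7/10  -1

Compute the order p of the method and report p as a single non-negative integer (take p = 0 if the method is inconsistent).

b = (-1/4, 9/4, 7/10, -1)
c = (0, 4/13, 38/21, 1)
Ac = (0, 0, 20/39, -472/273)
Σ b_i: (-1/4)·1 + 9/4·1 + 7/10·1 + (-1)·1 = 17/10 ≠ 1 ⇒ order 0.

0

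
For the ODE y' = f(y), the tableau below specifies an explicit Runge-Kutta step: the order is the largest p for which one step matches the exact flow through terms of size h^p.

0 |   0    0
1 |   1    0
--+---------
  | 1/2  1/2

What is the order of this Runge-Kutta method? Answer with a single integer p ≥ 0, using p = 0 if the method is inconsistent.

2

b = (1/2, 1/2)
c = (0, 1)
Σ b_i: 1/2·1 + 1/2·1 = 1 ✓
b·c: 1/2·1 = 1/2 ✓; 2 stages ⇒ order 2.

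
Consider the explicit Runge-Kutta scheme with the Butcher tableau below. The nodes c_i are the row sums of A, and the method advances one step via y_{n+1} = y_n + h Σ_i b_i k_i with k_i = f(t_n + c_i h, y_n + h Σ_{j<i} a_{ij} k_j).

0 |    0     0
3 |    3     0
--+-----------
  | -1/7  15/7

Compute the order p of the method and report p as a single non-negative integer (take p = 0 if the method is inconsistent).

0

b = (-1/7, 15/7)
c = (0, 3)
Σ b_i: (-1/7)·1 + 15/7·1 = 2 ≠ 1 ⇒ order 0.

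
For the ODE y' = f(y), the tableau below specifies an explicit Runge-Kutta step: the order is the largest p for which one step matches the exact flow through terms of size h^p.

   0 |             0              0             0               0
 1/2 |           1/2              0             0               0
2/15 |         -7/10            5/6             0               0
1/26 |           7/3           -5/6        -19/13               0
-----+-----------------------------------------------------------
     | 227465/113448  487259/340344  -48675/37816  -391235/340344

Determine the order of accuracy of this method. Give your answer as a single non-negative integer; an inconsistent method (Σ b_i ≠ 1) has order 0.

3

b = (227465/113448, 487259/340344, -48675/37816, -391235/340344)
c = (0, 1/2, 2/15, 1/26)
Ac = (0, 0, 5/12, -159/260)
Σ b_i: 227465/113448·1 + 487259/340344·1 + (-48675/37816)·1 + (-391235/340344)·1 = 1 ✓
b·c: 487259/340344·1/2 + (-48675/37816)·2/15 + (-391235/340344)·1/26 = 1/2 ✓
b·c²: 487259/340344·1/4 + (-48675/37816)·4/225 + (-391235/340344)·1/676 = 1/3 ✓
b·Ac: (-48675/37816)·5/12 + (-391235/340344)·(-159/260) = 1/6 ✓
b·c³: 487259/340344·1/8 + (-48675/37816)·8/3375 + (-391235/340344)·1/17576 = 7780073/44244720 ≠ 1/4 ⇒ order 3.
b·(c∘Ac): (-48675/37816)·1/18 + (-391235/340344)·(-159/6760) = -40361/907584 ≠ 1/8
b·Ac²: (-48675/37816)·5/24 + (-391235/340344)·(-5483/23400) = 18319/15315480 ≠ 1/12
b·A²c: (-391235/340344)·(-95/156) = 2859025/4084128 ≠ 1/24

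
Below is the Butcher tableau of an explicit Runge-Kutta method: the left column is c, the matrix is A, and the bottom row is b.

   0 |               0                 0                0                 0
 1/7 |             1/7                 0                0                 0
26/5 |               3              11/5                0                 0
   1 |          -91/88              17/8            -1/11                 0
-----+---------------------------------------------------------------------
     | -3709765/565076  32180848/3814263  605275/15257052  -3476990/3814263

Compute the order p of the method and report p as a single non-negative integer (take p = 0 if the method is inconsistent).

3

b = (-3709765/565076, 32180848/3814263, 605275/15257052, -3476990/3814263)
c = (0, 1/7, 26/5, 1)
Ac = (0, 0, 11/35, -521/3080)
Σ b_i: (-3709765/565076)·1 + 32180848/3814263·1 + 605275/15257052·1 + (-3476990/3814263)·1 = 1 ✓
b·c: 32180848/3814263·1/7 + 605275/15257052·26/5 + (-3476990/3814263)·1 = 1/2 ✓
b·c²: 32180848/3814263·1/49 + 605275/15257052·676/25 + (-3476990/3814263)·1 = 1/3 ✓
b·Ac: 605275/15257052·11/35 + (-3476990/3814263)·(-521/3080) = 1/6 ✓
b·c³: 32180848/3814263·1/343 + 605275/15257052·17576/125 + (-3476990/3814263)·1 = 23195224/4944415 ≠ 1/4 ⇒ order 3.
b·(c∘Ac): 605275/15257052·286/175 + (-3476990/3814263)·(-521/3080) = 1113935/5085684 ≠ 1/8
b·Ac²: 605275/15257052·11/245 + (-3476990/3814263)·(-260317/107800) = 196071859/88999470 ≠ 1/12
b·A²c: (-3476990/3814263)·(-1/35) = 695398/26699841 ≠ 1/24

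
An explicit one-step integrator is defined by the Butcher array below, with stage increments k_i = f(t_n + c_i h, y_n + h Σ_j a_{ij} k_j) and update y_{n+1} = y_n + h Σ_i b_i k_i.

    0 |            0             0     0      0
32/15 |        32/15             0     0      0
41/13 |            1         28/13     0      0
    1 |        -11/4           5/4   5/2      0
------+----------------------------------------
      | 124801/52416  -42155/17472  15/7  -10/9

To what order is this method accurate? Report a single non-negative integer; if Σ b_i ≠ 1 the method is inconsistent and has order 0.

2

b = (124801/52416, -42155/17472, 15/7, -10/9)
c = (0, 32/15, 41/13, 1)
Ac = (0, 0, 896/195, 823/78)
Σ b_i: 124801/52416·1 + (-42155/17472)·1 + 15/7·1 + (-10/9)·1 = 1 ✓
b·c: (-42155/17472)·32/15 + 15/7·41/13 + (-10/9)·1 = 1/2 ✓
b·c²: (-42155/17472)·1024/225 + 15/7·1681/169 + (-10/9)·1 = 1472927/159705 ≠ 1/3 ⇒ order 2.
b·Ac: 15/7·896/195 + (-10/9)·823/78 = -659/351 ≠ 1/6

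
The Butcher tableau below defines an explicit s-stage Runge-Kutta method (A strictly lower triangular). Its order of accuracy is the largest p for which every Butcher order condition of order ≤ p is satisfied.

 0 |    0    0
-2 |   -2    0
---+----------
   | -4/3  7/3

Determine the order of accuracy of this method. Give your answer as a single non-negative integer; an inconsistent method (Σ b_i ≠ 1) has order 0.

b = (-4/3, 7/3)
c = (0, -2)
Σ b_i: (-4/3)·1 + 7/3·1 = 1 ✓
b·c: 7/3·(-2) = -14/3 ≠ 1/2 ⇒ order 1.

1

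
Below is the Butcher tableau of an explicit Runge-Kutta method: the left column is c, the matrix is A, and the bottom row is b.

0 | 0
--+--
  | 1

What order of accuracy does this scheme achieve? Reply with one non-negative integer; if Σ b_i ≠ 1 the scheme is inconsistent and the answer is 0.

b = (1)
c = (0)
Σ b_i: 1·1 = 1 ✓; 1 stage ⇒ order 1.

1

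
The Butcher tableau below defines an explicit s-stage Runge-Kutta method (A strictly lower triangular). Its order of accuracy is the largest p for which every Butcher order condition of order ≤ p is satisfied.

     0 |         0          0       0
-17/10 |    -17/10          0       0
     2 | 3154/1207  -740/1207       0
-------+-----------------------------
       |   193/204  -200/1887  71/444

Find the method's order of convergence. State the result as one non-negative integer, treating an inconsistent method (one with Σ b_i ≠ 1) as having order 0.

3

b = (193/204, -200/1887, 71/444)
c = (0, -17/10, 2)
Ac = (0, 0, 74/71)
Σ b_i: 193/204·1 + (-200/1887)·1 + 71/444·1 = 1 ✓
b·c: (-200/1887)·(-17/10) + 71/444·2 = 1/2 ✓
b·c²: (-200/1887)·289/100 + 71/444·4 = 1/3 ✓
b·Ac: 71/444·74/71 = 1/6 ✓; 3 stages ⇒ order 3.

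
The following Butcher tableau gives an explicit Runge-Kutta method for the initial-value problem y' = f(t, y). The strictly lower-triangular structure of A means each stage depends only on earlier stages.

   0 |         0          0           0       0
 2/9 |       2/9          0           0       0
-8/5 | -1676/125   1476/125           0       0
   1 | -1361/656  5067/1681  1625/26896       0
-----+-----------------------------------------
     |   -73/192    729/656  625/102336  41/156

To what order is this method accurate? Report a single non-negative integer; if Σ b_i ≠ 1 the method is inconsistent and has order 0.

4

b = (-73/192, 729/656, 625/102336, 41/156)
c = (0, 2/9, -8/5, 1)
Ac = (0, 0, 328/125, 47/82)
Σ b_i: (-73/192)·1 + 729/656·1 + 625/102336·1 + 41/156·1 = 1 ✓
b·c: 729/656·2/9 + 625/102336·(-8/5) + 41/156·1 = 1/2 ✓
b·c²: 729/656·4/81 + 625/102336·64/25 + 41/156·1 = 1/3 ✓
b·Ac: 625/102336·328/125 + 41/156·47/82 = 1/6 ✓
b·c³: 729/656·8/729 + 625/102336·(-512/125) + 41/156·1 = 1/4 ✓
b·(c∘Ac): 625/102336·(-2624/625) + 41/156·47/82 = 1/8 ✓
b·Ac²: 625/102336·656/1125 + 41/156·112/369 = 1/12 ✓
b·A²c: 41/156·13/82 = 1/24 ✓; 4 stages ⇒ order 4.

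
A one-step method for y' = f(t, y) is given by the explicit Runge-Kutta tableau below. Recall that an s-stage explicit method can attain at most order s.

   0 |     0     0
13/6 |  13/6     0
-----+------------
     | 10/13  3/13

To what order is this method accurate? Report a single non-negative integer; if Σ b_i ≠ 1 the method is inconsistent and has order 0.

b = (10/13, 3/13)
c = (0, 13/6)
Σ b_i: 10/13·1 + 3/13·1 = 1 ✓
b·c: 3/13·13/6 = 1/2 ✓; 2 stages ⇒ order 2.

2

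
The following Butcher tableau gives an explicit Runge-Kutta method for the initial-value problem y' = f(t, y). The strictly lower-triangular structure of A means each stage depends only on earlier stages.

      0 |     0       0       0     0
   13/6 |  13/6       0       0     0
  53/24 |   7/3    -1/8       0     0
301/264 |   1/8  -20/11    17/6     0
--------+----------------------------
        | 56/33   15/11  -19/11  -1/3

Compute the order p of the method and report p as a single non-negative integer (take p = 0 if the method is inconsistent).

b = (56/33, 15/11, -19/11, -1/3)
c = (0, 13/6, 53/24, 301/264)
Ac = (0, 0, -13/48, 3671/1584)
Σ b_i: 56/33·1 + 15/11·1 + (-19/11)·1 + (-1/3)·1 = 1 ✓
b·c: 15/11·13/6 + (-19/11)·53/24 + (-1/3)·301/264 = -491/396 ≠ 1/2 ⇒ order 1.

1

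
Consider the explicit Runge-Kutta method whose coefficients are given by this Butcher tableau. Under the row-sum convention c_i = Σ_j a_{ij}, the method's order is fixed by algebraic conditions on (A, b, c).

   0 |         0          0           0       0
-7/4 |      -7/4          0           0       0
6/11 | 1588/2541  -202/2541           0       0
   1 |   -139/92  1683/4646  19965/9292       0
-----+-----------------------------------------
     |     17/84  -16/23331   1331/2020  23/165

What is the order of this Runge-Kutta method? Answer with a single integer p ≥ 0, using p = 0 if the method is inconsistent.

b = (17/84, -16/23331, 1331/2020, 23/165)
c = (0, -7/4, 6/11, 1)
Ac = (0, 0, 101/726, 99/184)
Σ b_i: 17/84·1 + (-16/23331)·1 + 1331/2020·1 + 23/165·1 = 1 ✓
b·c: (-16/23331)·(-7/4) + 1331/2020·6/11 + 23/165·1 = 1/2 ✓
b·c²: (-16/23331)·49/16 + 1331/2020·36/121 + 23/165·1 = 1/3 ✓
b·Ac: 1331/2020·101/726 + 23/165·99/184 = 1/6 ✓
b·c³: (-16/23331)·(-343/64) + 1331/2020·216/1331 + 23/165·1 = 1/4 ✓
b·(c∘Ac): 1331/2020·101/1331 + 23/165·99/184 = 1/8 ✓
b·Ac²: 1331/2020·(-707/2904) + 23/165·1287/736 = 1/12 ✓
b·A²c: 23/165·55/184 = 1/24 ✓; 4 stages ⇒ order 4.

4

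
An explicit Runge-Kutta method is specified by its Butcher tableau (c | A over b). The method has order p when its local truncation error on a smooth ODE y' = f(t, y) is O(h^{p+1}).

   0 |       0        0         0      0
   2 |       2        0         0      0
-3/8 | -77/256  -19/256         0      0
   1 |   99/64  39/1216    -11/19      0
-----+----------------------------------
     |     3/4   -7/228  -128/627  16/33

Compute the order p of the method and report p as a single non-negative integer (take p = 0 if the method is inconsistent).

b = (3/4, -7/228, -128/627, 16/33)
c = (0, 2, -3/8, 1)
Ac = (0, 0, -19/128, 9/32)
Σ b_i: 3/4·1 + (-7/228)·1 + (-128/627)·1 + 16/33·1 = 1 ✓
b·c: (-7/228)·2 + (-128/627)·(-3/8) + 16/33·1 = 1/2 ✓
b·c²: (-7/228)·4 + (-128/627)·9/64 + 16/33·1 = 1/3 ✓
b·Ac: (-128/627)·(-19/128) + 16/33·9/32 = 1/6 ✓
b·c³: (-7/228)·8 + (-128/627)·(-27/512) + 16/33·1 = 1/4 ✓
b·(c∘Ac): (-128/627)·57/1024 + 16/33·9/32 = 1/8 ✓
b·Ac²: (-128/627)·(-19/64) + 16/33·3/64 = 1/12 ✓
b·A²c: 16/33·11/128 = 1/24 ✓; 4 stages ⇒ order 4.

4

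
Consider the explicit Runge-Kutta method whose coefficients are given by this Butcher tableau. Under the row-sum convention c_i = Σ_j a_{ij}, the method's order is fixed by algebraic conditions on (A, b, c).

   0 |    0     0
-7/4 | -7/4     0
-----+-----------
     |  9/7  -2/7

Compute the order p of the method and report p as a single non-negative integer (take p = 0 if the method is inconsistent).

2

b = (9/7, -2/7)
c = (0, -7/4)
Σ b_i: 9/7·1 + (-2/7)·1 = 1 ✓
b·c: (-2/7)·(-7/4) = 1/2 ✓; 2 stages ⇒ order 2.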